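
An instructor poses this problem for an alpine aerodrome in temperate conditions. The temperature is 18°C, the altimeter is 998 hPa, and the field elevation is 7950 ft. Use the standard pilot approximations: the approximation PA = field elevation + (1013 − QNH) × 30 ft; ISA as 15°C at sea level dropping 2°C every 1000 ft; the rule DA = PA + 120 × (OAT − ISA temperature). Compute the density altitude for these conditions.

Pressure altitude = 7950 + (1013 − 998) × 30 = 7950 + (+450) = 8400 ft.
ISA temperature at 8400 ft = 15 − 2 × (8400/1000) = -1.8°C.
ISA deviation = 18 − (-1.8) = +19.8°C.
Density altitude = 8400 + 120 × (19.8) = 10776 ft.

10776 ft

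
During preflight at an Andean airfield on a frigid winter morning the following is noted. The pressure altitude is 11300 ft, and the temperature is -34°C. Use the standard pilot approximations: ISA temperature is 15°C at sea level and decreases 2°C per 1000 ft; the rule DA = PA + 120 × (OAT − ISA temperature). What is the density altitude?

8132 ft

ISA temperature at 11300 ft = 15 − 2 × (11300/1000) = -7.6°C.
ISA deviation = -34 − (-7.6) = -26.4°C.
Density altitude = 11300 + 120 × (-26.4) = 11300 + (-3168) = 8132 ft.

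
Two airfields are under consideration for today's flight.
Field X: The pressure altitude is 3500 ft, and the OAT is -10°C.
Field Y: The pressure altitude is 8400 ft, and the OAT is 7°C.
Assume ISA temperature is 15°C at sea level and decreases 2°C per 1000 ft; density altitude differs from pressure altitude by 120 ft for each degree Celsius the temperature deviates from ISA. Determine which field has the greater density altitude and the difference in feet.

Field Y by 8116 ft

Field X: ISA temp = 8°C, deviation -18°C, DA = 3500 + 120 × (-18) = 1340 ft.
Field Y: ISA temp = -1.8°C, deviation +8.8°C, DA = 8400 + 120 × 8.8 = 9456 ft.
Field Y is higher by 9456 − 1340 = 8116 ft.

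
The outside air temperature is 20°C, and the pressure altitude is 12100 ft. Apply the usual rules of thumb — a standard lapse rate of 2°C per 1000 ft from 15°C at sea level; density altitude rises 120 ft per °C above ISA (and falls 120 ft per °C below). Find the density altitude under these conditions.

ISA temperature at 12100 ft = 15 − 2 × (12100/1000) = -9.2°C.
ISA deviation = 20 − (-9.2) = +29.2°C.
Density altitude = 12100 + 120 × (29.2) = 12100 + (+3504) = 15604 ft.

15604 ft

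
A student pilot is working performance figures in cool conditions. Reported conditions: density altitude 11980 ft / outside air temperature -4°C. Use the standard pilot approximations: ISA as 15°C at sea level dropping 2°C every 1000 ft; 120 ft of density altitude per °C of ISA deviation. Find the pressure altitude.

11500 ft

DA = PA + 120 × (OAT − (15 − 2·PA/1000)) = PA + 120·OAT − 1800 + 0.24·PA = 1.24·PA + 120·OAT − 1800.
So 1.24·PA = 11980 − 120 × (-4) + 1800 = 14260.
PA = 14260 / 1.24 = 11500 ft.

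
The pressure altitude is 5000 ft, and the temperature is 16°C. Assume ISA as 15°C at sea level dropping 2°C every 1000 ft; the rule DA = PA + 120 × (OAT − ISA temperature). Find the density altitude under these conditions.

6320 ft

ISA temperature at 5000 ft = 15 − 2 × (5000/1000) = 5°C.
ISA deviation = 16 − 5 = +11°C.
Density altitude = 5000 + 120 × (11) = 5000 + (+1320) = 6320 ft.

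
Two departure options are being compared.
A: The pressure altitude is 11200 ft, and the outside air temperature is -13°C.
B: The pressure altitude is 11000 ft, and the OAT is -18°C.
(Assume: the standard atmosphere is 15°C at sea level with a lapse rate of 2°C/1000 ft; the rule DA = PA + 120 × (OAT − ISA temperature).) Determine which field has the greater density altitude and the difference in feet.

A: ISA temp = -7.4°C, deviation -5.6°C, DA = 11200 + 120 × (-5.6) = 10528 ft.
B: ISA temp = -7°C, deviation -11°C, DA = 11000 + 120 × (-11) = 9680 ft.
A is higher by 10528 − 9680 = 848 ft.

A by 848 ft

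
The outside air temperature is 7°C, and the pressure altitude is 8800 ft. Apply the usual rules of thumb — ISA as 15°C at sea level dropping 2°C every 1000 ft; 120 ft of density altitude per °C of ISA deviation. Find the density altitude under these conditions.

ISA temperature at 8800 ft = 15 − 2 × (8800/1000) = -2.6°C.
ISA deviation = 7 − (-2.6) = +9.6°C.
Density altitude = 8800 + 120 × (9.6) = 8800 + (+1152) = 9952 ft.

9952 ft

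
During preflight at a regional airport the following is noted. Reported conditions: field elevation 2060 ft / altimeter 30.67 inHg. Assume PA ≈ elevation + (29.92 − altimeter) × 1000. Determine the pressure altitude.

1310 ft

Pressure correction = (29.92 − 30.67) × 1000 = -750 ft.
Pressure altitude = 2060 + (-750) = 1310 ft.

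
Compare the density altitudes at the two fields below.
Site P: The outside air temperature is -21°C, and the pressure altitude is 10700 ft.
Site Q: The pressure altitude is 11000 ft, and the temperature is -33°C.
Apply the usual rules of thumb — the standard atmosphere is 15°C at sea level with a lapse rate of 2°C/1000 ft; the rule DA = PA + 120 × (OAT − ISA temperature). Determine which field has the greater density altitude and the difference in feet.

Site P by 1068 ft

Site P: ISA temp = -6.4°C, deviation -14.6°C, DA = 10700 + 120 × (-14.6) = 8948 ft.
Site Q: ISA temp = -7°C, deviation -26°C, DA = 11000 + 120 × (-26) = 7880 ft.
Site P is higher by 8948 − 7880 = 1068 ft.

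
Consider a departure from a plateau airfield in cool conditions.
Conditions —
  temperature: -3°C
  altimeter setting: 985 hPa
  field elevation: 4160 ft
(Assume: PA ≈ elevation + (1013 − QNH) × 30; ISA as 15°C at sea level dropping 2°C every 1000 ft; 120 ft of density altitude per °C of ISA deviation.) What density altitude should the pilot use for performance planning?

Pressure altitude = 4160 + (1013 − 985) × 30 = 4160 + (+840) = 5000 ft.
ISA temperature at 5000 ft = 15 − 2 × (5000/1000) = 5°C.
ISA deviation = -3 − 5 = -8°C.
Density altitude = 5000 + 120 × (-8) = 4040 ft.

4040 ft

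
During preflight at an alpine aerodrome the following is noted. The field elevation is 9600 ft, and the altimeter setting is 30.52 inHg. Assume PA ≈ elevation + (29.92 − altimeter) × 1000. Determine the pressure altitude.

Pressure correction = (29.92 − 30.52) × 1000 = -600 ft.
Pressure altitude = 9600 + (-600) = 9000 ft.

9000 ft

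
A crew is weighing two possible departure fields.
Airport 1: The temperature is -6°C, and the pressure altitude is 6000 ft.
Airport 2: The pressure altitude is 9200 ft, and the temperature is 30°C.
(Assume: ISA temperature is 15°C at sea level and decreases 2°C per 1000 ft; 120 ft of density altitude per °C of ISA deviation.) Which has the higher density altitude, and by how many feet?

Airport 2 by 8288 ft

Airport 1: ISA temp = 3°C, deviation -9°C, DA = 6000 + 120 × (-9) = 4920 ft.
Airport 2: ISA temp = -3.4°C, deviation +33.4°C, DA = 9200 + 120 × 33.4 = 13208 ft.
Airport 2 is higher by 13208 − 4920 = 8288 ft.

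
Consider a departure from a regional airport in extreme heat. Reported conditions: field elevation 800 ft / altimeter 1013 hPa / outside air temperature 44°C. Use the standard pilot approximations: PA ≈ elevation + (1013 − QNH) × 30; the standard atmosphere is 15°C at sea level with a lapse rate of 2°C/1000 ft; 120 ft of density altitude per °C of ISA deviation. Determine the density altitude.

4472 ft

Pressure altitude = 800 + (1013 − 1013) × 30 = 800 + (0) = 800 ft.
ISA temperature at 800 ft = 15 − 2 × (800/1000) = 13.4°C.
ISA deviation = 44 − 13.4 = +30.6°C.
Density altitude = 800 + 120 × (30.6) = 4472 ft.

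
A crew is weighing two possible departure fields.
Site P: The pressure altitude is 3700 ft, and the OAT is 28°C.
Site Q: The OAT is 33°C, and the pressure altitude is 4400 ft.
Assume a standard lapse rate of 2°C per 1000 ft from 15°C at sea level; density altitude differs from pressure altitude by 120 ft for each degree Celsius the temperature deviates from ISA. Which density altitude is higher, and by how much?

Site P: ISA temp = 7.6°C, deviation +20.4°C, DA = 3700 + 120 × 20.4 = 6148 ft.
Site Q: ISA temp = 6.2°C, deviation +26.8°C, DA = 4400 + 120 × 26.8 = 7616 ft.
Site Q is higher by 7616 − 6148 = 1468 ft.

Site Q by 1468 ft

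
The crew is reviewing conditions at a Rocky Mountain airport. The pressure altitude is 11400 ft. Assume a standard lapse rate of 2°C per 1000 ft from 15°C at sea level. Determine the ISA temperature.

ISA temperature = 15 − 2 × (11400/1000) = 15 − 22.8 = -7.8°C.

-7.8°C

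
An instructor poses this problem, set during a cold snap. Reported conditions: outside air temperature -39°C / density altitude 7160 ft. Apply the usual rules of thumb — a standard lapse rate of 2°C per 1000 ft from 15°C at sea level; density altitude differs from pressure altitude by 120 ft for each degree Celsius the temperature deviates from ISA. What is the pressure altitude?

11000 ft

DA = PA + 120 × (OAT − (15 − 2·PA/1000)) = PA + 120·OAT − 1800 + 0.24·PA = 1.24·PA + 120·OAT − 1800.
So 1.24·PA = 7160 − 120 × (-39) + 1800 = 13640.
PA = 13640 / 1.24 = 11000 ft.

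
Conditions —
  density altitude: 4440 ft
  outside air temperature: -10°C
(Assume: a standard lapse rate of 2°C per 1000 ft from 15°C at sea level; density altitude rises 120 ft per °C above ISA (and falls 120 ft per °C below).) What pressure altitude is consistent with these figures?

6000 ft

DA = PA + 120 × (OAT − (15 − 2·PA/1000)) = PA + 120·OAT − 1800 + 0.24·PA = 1.24·PA + 120·OAT − 1800.
So 1.24·PA = 4440 − 120 × (-10) + 1800 = 7440.
PA = 7440 / 1.24 = 6000 ft.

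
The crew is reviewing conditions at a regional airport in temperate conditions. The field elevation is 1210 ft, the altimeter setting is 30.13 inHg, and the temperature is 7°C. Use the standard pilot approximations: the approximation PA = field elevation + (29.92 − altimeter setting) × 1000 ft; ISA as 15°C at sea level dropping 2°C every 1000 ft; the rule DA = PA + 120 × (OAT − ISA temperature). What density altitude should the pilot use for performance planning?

280 ft

Pressure altitude = 1210 + (29.92 − 30.13) × 1000 = 1210 + (-210) = 1000 ft.
ISA temperature at 1000 ft = 15 − 2 × (1000/1000) = 13°C.
ISA deviation = 7 − 13 = -6°C.
Density altitude = 1000 + 120 × (-6) = 280 ft.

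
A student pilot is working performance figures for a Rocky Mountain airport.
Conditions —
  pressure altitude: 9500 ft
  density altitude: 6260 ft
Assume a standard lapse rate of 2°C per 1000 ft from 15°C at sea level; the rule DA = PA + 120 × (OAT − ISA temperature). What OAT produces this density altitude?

-31°C

Density altitude − pressure altitude = 6260 − 9500 = -3240 ft.
At 120 ft/°C that is an ISA deviation of -3240/120 = -27°C.
ISA temperature at 9500 ft = 15 − 2 × (9500/1000) = -4°C.
OAT = ISA + deviation = -4 + (-27) = -31°C.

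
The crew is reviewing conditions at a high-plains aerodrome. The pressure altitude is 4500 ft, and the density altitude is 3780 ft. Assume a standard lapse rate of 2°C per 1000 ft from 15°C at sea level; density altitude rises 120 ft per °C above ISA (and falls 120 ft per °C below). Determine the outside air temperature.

0°C

Density altitude − pressure altitude = 3780 − 4500 = -720 ft.
At 120 ft/°C that is an ISA deviation of -720/120 = -6°C.
ISA temperature at 4500 ft = 15 − 2 × (4500/1000) = 6°C.
OAT = ISA + deviation = 6 + (-6) = 0°C.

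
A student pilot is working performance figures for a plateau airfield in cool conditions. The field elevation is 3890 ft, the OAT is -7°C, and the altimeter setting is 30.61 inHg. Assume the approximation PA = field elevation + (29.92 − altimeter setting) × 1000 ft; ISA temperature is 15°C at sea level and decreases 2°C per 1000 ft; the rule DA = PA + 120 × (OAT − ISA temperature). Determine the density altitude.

Pressure altitude = 3890 + (29.92 − 30.61) × 1000 = 3890 + (-690) = 3200 ft.
ISA temperature at 3200 ft = 15 − 2 × (3200/1000) = 8.6°C.
ISA deviation = -7 − 8.6 = -15.6°C.
Density altitude = 3200 + 120 × (-15.6) = 1328 ft.

1328 ft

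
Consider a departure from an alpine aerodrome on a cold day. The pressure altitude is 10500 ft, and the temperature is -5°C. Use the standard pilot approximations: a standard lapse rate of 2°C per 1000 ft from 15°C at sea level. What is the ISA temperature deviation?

ISA temperature at 10500 ft = 15 − 2 × (10500/1000) = -6°C.
Deviation = OAT − ISA = -5 − (-6) = +1°C.

ISA+1°C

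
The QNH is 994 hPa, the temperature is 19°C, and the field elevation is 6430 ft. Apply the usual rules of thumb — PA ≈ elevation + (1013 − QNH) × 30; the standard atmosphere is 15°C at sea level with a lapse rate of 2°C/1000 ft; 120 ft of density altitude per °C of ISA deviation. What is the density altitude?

9160 ft

Pressure altitude = 6430 + (1013 − 994) × 30 = 6430 + (+570) = 7000 ft.
ISA temperature at 7000 ft = 15 − 2 × (7000/1000) = 1°C.
ISA deviation = 19 − 1 = +18°C.
Density altitude = 7000 + 120 × (18) = 9160 ft.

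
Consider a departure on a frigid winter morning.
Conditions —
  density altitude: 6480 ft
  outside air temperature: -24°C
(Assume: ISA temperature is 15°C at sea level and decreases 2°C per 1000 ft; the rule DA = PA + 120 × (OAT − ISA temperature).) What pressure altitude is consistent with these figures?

DA = PA + 120 × (OAT − (15 − 2·PA/1000)) = PA + 120·OAT − 1800 + 0.24·PA = 1.24·PA + 120·OAT − 1800.
So 1.24·PA = 6480 − 120 × (-24) + 1800 = 11160.
PA = 11160 / 1.24 = 9000 ft.

9000 ft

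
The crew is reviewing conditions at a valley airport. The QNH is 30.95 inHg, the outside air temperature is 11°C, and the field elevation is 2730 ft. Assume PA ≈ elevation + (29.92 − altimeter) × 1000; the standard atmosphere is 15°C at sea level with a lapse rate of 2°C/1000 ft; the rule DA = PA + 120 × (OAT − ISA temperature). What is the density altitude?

1628 ft

Pressure altitude = 2730 + (29.92 − 30.95) × 1000 = 2730 + (-1030) = 1700 ft.
ISA temperature at 1700 ft = 15 − 2 × (1700/1000) = 11.6°C.
ISA deviation = 11 − 11.6 = -0.6°C.
Density altitude = 1700 + 120 × (-0.6) = 1628 ft.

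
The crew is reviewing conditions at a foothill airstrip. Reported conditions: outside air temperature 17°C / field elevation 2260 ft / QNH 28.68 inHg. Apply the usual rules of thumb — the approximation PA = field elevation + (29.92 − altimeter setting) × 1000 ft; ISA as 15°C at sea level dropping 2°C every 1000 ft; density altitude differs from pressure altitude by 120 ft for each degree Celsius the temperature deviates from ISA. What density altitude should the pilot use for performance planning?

Pressure altitude = 2260 + (29.92 − 28.68) × 1000 = 2260 + (+1240) = 3500 ft.
ISA temperature at 3500 ft = 15 − 2 × (3500/1000) = 8°C.
ISA deviation = 17 − 8 = +9°C.
Density altitude = 3500 + 120 × (9) = 4580 ft.

4580 ft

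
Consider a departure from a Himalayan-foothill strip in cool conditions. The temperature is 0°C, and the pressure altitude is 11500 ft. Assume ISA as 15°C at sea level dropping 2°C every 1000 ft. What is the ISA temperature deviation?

ISA temperature at 11500 ft = 15 − 2 × (11500/1000) = -8°C.
Deviation = OAT − ISA = 0 − (-8) = +8°C.

ISA+8°C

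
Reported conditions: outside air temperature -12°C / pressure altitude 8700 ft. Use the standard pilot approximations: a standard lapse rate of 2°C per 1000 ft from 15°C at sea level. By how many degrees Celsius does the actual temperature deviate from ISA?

ISA-9.6°C

ISA temperature at 8700 ft = 15 − 2 × (8700/1000) = -2.4°C.
Deviation = OAT − ISA = -12 − (-2.4) = -9.6°C.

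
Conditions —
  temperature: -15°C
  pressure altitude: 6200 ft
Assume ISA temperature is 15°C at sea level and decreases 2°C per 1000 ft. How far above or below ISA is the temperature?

ISA temperature at 6200 ft = 15 − 2 × (6200/1000) = 2.6°C.
Deviation = OAT − ISA = -15 − 2.6 = -17.6°C.

ISA-17.6°C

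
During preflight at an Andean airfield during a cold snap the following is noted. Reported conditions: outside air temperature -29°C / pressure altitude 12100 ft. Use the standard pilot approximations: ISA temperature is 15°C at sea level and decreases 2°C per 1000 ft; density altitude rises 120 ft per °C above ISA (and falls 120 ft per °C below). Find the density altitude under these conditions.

ISA temperature at 12100 ft = 15 − 2 × (12100/1000) = -9.2°C.
ISA deviation = -29 − (-9.2) = -19.8°C.
Density altitude = 12100 + 120 × (-19.8) = 12100 + (-2376) = 9724 ft.

9724 ft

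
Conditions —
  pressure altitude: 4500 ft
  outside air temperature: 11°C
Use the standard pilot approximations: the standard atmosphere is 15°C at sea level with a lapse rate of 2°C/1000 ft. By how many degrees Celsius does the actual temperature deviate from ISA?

ISA+5°C

ISA temperature at 4500 ft = 15 − 2 × (4500/1000) = 6°C.
Deviation = OAT − ISA = 11 − 6 = +5°C.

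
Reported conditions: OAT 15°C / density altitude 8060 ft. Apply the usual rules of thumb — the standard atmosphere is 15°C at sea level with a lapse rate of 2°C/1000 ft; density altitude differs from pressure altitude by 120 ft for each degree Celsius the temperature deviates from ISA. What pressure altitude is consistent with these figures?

DA = PA + 120 × (OAT − (15 − 2·PA/1000)) = PA + 120·OAT − 1800 + 0.24·PA = 1.24·PA + 120·OAT − 1800.
So 1.24·PA = 8060 − 120 × 15 + 1800 = 8060.
PA = 8060 / 1.24 = 6500 ft.

6500 ft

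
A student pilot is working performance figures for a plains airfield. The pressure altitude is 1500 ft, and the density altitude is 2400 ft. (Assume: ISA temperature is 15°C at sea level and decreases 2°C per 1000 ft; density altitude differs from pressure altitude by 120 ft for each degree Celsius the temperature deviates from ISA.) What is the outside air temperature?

Density altitude − pressure altitude = 2400 − 1500 = +900 ft.
At 120 ft/°C that is an ISA deviation of 900/120 = +7.5°C.
ISA temperature at 1500 ft = 15 − 2 × (1500/1000) = 12°C.
OAT = ISA + deviation = 12 + (+7.5) = 19.5°C.

19.5°C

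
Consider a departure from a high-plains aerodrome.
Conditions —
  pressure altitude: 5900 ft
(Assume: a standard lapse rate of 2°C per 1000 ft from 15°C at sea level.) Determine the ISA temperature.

3.2°C

ISA temperature = 15 − 2 × (5900/1000) = 15 − 11.8 = 3.2°C.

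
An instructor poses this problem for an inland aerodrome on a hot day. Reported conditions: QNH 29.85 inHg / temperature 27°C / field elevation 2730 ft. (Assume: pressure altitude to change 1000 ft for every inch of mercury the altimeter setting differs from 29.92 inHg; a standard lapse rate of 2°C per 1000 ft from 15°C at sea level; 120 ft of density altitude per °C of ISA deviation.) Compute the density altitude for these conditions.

4912 ft

Pressure altitude = 2730 + (29.92 − 29.85) × 1000 = 2730 + (+70) = 2800 ft.
ISA temperature at 2800 ft = 15 − 2 × (2800/1000) = 9.4°C.
ISA deviation = 27 − 9.4 = +17.6°C.
Density altitude = 2800 + 120 × (17.6) = 4912 ft.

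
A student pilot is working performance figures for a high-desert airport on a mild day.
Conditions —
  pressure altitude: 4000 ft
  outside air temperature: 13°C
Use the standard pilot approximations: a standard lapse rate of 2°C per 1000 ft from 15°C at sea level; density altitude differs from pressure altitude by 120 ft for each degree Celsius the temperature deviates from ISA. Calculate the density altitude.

4720 ft

ISA temperature at 4000 ft = 15 − 2 × (4000/1000) = 7°C.
ISA deviation = 13 − 7 = +6°C.
Density altitude = 4000 + 120 × (6) = 4000 + (+720) = 4720 ft.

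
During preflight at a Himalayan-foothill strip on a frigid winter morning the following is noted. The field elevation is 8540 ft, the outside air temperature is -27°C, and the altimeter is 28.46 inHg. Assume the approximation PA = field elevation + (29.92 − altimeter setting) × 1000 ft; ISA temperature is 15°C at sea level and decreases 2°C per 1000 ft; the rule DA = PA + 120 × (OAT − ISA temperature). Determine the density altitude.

7360 ft

Pressure altitude = 8540 + (29.92 − 28.46) × 1000 = 8540 + (+1460) = 10000 ft.
ISA temperature at 10000 ft = 15 − 2 × (10000/1000) = -5°C.
ISA deviation = -27 − (-5) = -22°C.
Density altitude = 10000 + 120 × (-22) = 7360 ft.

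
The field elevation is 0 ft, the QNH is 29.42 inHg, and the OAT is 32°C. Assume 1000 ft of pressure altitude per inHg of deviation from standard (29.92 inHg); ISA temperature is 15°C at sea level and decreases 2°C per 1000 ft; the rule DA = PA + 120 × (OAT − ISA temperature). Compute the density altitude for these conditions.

Pressure altitude = 0 + (29.92 − 29.42) × 1000 = 0 + (+500) = 500 ft.
ISA temperature at 500 ft = 15 − 2 × (500/1000) = 14°C.
ISA deviation = 32 − 14 = +18°C.
Density altitude = 500 + 120 × (18) = 2660 ft.

2660 ft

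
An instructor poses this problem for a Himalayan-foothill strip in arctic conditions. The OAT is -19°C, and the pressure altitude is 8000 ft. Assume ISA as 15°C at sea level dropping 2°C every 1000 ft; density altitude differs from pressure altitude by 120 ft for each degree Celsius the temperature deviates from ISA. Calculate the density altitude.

ISA temperature at 8000 ft = 15 − 2 × (8000/1000) = -1°C.
ISA deviation = -19 − (-1) = -18°C.
Density altitude = 8000 + 120 × (-18) = 8000 + (-2160) = 5840 ft.

5840 ft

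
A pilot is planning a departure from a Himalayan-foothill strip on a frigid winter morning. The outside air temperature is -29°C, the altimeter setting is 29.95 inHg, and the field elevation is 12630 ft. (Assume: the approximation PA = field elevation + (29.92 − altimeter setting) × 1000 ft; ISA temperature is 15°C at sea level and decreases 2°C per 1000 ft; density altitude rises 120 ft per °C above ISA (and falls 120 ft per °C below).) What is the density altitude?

10344 ft

Pressure altitude = 12630 + (29.92 − 29.95) × 1000 = 12630 + (-30) = 12600 ft.
ISA temperature at 12600 ft = 15 − 2 × (12600/1000) = -10.2°C.
ISA deviation = -29 − (-10.2) = -18.8°C.
Density altitude = 12600 + 120 × (-18.8) = 10344 ft.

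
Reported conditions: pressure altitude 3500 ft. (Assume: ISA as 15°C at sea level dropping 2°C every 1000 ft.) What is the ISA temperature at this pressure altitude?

8°C

ISA temperature = 15 − 2 × (3500/1000) = 15 − 7 = 8°C.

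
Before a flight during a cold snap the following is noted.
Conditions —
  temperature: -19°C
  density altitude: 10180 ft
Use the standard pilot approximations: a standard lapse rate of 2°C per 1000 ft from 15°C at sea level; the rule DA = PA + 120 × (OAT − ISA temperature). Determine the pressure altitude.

11500 ft

DA = PA + 120 × (OAT − (15 − 2·PA/1000)) = PA + 120·OAT − 1800 + 0.24·PA = 1.24·PA + 120·OAT − 1800.
So 1.24·PA = 10180 − 120 × (-19) + 1800 = 14260.
PA = 14260 / 1.24 = 11500 ft.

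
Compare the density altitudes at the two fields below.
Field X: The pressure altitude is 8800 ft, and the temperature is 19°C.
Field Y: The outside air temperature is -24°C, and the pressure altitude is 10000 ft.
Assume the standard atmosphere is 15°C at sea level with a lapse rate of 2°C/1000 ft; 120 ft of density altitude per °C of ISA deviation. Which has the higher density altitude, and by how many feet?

Field X by 3672 ft

Field X: ISA temp = -2.6°C, deviation +21.6°C, DA = 8800 + 120 × 21.6 = 11392 ft.
Field Y: ISA temp = -5°C, deviation -19°C, DA = 10000 + 120 × (-19) = 7720 ft.
Field X is higher by 11392 − 7720 = 3672 ft.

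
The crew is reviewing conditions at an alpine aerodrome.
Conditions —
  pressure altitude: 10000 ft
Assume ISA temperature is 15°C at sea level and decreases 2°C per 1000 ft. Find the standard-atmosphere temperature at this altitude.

-5°C

ISA temperature = 15 − 2 × (10000/1000) = 15 − 20 = -5°C.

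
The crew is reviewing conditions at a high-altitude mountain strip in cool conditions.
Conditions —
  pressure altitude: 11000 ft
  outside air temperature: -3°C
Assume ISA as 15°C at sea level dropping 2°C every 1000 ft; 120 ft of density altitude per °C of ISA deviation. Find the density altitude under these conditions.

ISA temperature at 11000 ft = 15 − 2 × (11000/1000) = -7°C.
ISA deviation = -3 − (-7) = +4°C.
Density altitude = 11000 + 120 × (4) = 11000 + (+480) = 11480 ft.

11480 ft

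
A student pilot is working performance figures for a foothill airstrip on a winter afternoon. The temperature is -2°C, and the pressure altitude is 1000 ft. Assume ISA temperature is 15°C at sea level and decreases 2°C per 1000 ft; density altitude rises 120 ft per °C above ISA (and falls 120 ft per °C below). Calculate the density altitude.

-800 ft

ISA temperature at 1000 ft = 15 − 2 × (1000/1000) = 13°C.
ISA deviation = -2 − 13 = -15°C.
Density altitude = 1000 + 120 × (-15) = 1000 + (-1800) = -800 ft.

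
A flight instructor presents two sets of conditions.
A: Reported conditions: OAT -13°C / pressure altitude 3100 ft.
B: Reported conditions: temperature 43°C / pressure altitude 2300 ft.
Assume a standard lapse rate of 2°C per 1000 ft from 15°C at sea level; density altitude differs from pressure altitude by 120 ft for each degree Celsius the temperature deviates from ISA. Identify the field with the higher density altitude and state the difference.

B by 5728 ft

A: ISA temp = 8.8°C, deviation -21.8°C, DA = 3100 + 120 × (-21.8) = 484 ft.
B: ISA temp = 10.4°C, deviation +32.6°C, DA = 2300 + 120 × 32.6 = 6212 ft.
B is higher by 6212 − 484 = 5728 ft.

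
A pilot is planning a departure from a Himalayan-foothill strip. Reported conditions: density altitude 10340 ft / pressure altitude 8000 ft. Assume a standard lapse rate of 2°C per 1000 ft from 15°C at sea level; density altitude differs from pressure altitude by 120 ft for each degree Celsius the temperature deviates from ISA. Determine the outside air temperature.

18.5°C

Density altitude − pressure altitude = 10340 − 8000 = +2340 ft.
At 120 ft/°C that is an ISA deviation of 2340/120 = +19.5°C.
ISA temperature at 8000 ft = 15 − 2 × (8000/1000) = -1°C.
OAT = ISA + deviation = -1 + (+19.5) = 18.5°C.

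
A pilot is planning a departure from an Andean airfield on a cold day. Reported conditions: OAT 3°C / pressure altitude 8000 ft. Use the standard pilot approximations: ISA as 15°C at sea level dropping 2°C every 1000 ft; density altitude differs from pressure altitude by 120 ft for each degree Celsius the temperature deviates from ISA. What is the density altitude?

ISA temperature at 8000 ft = 15 − 2 × (8000/1000) = -1°C.
ISA deviation = 3 − (-1) = +4°C.
Density altitude = 8000 + 120 × (4) = 8000 + (+480) = 8480 ft.

8480 ft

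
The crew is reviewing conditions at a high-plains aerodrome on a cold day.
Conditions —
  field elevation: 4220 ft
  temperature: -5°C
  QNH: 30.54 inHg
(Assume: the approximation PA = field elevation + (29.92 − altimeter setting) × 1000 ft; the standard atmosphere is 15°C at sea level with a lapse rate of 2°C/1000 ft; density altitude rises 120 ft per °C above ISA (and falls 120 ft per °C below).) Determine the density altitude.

2064 ft

Pressure altitude = 4220 + (29.92 − 30.54) × 1000 = 4220 + (-620) = 3600 ft.
ISA temperature at 3600 ft = 15 − 2 × (3600/1000) = 7.8°C.
ISA deviation = -5 − 7.8 = -12.8°C.
Density altitude = 3600 + 120 × (-12.8) = 2064 ft.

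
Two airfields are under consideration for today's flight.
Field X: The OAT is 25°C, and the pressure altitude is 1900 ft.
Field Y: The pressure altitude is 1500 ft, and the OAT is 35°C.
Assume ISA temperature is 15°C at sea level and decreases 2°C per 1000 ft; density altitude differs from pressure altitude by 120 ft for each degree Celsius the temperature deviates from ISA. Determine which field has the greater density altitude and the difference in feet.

Field X: ISA temp = 11.2°C, deviation +13.8°C, DA = 1900 + 120 × 13.8 = 3556 ft.
Field Y: ISA temp = 12°C, deviation +23°C, DA = 1500 + 120 × 23 = 4260 ft.
Field Y is higher by 4260 − 3556 = 704 ft.

Field Y by 704 ft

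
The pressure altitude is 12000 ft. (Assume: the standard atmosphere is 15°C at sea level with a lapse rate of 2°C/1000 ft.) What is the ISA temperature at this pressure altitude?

ISA temperature = 15 − 2 × (12000/1000) = 15 − 24 = -9°C.

-9°C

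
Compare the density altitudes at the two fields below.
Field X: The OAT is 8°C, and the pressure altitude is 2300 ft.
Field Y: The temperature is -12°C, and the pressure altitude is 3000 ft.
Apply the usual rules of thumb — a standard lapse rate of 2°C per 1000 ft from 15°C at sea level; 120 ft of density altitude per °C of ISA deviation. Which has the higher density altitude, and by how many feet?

Field X: ISA temp = 10.4°C, deviation -2.4°C, DA = 2300 + 120 × (-2.4) = 2012 ft.
Field Y: ISA temp = 9°C, deviation -21°C, DA = 3000 + 120 × (-21) = 480 ft.
Field X is higher by 2012 − 480 = 1532 ft.

Field X by 1532 ft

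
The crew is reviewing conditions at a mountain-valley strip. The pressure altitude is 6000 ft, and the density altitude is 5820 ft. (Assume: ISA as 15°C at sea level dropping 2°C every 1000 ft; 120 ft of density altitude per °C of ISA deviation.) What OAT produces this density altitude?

1.5°C

Density altitude − pressure altitude = 5820 − 6000 = -180 ft.
At 120 ft/°C that is an ISA deviation of -180/120 = -1.5°C.
ISA temperature at 6000 ft = 15 − 2 × (6000/1000) = 3°C.
OAT = ISA + deviation = 3 + (-1.5) = 1.5°C.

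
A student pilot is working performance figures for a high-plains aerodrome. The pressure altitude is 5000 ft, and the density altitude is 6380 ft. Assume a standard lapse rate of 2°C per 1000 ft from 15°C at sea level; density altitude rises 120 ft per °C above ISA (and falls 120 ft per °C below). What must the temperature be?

Density altitude − pressure altitude = 6380 − 5000 = +1380 ft.
At 120 ft/°C that is an ISA deviation of 1380/120 = +11.5°C.
ISA temperature at 5000 ft = 15 − 2 × (5000/1000) = 5°C.
OAT = ISA + deviation = 5 + (+11.5) = 16.5°C.

16.5°C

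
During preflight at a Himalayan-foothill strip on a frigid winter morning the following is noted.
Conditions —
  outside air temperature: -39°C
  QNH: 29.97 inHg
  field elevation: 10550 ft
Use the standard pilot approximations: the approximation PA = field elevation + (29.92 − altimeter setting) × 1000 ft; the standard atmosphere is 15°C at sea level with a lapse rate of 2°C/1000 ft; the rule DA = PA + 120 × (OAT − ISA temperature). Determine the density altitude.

Pressure altitude = 10550 + (29.92 − 29.97) × 1000 = 10550 + (-50) = 10500 ft.
ISA temperature at 10500 ft = 15 − 2 × (10500/1000) = -6°C.
ISA deviation = -39 − (-6) = -33°C.
Density altitude = 10500 + 120 × (-33) = 6540 ft.

6540 ft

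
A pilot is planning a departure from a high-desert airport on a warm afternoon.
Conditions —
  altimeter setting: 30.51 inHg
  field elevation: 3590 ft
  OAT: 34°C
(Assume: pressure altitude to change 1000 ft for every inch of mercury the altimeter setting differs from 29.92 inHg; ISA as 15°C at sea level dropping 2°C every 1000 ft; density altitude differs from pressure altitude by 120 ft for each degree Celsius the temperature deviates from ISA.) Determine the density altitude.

6000 ft

Pressure altitude = 3590 + (29.92 − 30.51) × 1000 = 3590 + (-590) = 3000 ft.
ISA temperature at 3000 ft = 15 − 2 × (3000/1000) = 9°C.
ISA deviation = 34 − 9 = +25°C.
Density altitude = 3000 + 120 × (25) = 6000 ft.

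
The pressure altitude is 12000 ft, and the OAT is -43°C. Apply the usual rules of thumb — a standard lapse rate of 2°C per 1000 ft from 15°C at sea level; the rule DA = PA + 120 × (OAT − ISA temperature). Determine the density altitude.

ISA temperature at 12000 ft = 15 − 2 × (12000/1000) = -9°C.
ISA deviation = -43 − (-9) = -34°C.
Density altitude = 12000 + 120 × (-34) = 12000 + (-4080) = 7920 ft.

7920 ft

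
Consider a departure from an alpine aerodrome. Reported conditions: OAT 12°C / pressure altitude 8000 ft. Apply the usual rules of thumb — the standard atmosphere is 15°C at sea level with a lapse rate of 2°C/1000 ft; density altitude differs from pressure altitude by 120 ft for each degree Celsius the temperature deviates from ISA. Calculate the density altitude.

9560 ft

ISA temperature at 8000 ft = 15 − 2 × (8000/1000) = -1°C.
ISA deviation = 12 − (-1) = +13°C.
Density altitude = 8000 + 120 × (13) = 8000 + (+1560) = 9560 ft.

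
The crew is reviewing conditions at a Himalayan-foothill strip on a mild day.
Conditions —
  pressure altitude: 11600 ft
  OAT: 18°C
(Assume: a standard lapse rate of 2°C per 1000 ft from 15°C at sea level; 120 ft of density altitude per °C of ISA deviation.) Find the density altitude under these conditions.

ISA temperature at 11600 ft = 15 − 2 × (11600/1000) = -8.2°C.
ISA deviation = 18 − (-8.2) = +26.2°C.
Density altitude = 11600 + 120 × (26.2) = 11600 + (+3144) = 14744 ft.

14744 ft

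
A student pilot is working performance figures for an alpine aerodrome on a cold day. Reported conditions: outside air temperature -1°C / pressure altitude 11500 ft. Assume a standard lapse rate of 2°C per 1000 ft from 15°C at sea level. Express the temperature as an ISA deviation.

ISA temperature at 11500 ft = 15 − 2 × (11500/1000) = -8°C.
Deviation = OAT − ISA = -1 − (-8) = +7°C.

ISA+7°C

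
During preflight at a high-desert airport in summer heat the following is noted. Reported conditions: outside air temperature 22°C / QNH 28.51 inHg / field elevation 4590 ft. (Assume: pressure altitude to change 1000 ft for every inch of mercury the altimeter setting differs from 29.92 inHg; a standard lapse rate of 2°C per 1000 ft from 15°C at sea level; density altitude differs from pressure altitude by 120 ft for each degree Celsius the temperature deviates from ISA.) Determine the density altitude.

Pressure altitude = 4590 + (29.92 − 28.51) × 1000 = 4590 + (+1410) = 6000 ft.
ISA temperature at 6000 ft = 15 − 2 × (6000/1000) = 3°C.
ISA deviation = 22 − 3 = +19°C.
Density altitude = 6000 + 120 × (19) = 8280 ft.

8280 ft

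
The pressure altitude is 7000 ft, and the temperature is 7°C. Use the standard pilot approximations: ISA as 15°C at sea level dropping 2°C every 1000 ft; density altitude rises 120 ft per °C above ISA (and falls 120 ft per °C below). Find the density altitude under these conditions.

ISA temperature at 7000 ft = 15 − 2 × (7000/1000) = 1°C.
ISA deviation = 7 − 1 = +6°C.
Density altitude = 7000 + 120 × (6) = 7000 + (+720) = 7720 ft.

7720 ft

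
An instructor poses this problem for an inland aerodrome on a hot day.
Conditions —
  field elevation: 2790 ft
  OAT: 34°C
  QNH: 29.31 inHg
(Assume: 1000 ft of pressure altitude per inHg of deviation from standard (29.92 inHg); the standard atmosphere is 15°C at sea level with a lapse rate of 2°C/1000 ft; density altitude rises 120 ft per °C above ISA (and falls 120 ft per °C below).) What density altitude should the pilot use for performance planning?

6496 ft

Pressure altitude = 2790 + (29.92 − 29.31) × 1000 = 2790 + (+610) = 3400 ft.
ISA temperature at 3400 ft = 15 − 2 × (3400/1000) = 8.2°C.
ISA deviation = 34 − 8.2 = +25.8°C.
Density altitude = 3400 + 120 × (25.8) = 6496 ft.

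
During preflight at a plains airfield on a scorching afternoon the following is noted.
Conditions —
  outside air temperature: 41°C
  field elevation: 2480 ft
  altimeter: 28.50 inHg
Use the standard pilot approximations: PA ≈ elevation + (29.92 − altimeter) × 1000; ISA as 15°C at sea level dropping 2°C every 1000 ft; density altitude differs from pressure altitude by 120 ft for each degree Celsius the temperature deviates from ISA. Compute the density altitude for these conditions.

7956 ft

Pressure altitude = 2480 + (29.92 − 28.50) × 1000 = 2480 + (+1420) = 3900 ft.
ISA temperature at 3900 ft = 15 − 2 × (3900/1000) = 7.2°C.
ISA deviation = 41 − 7.2 = +33.8°C.
Density altitude = 3900 + 120 × (33.8) = 7956 ft.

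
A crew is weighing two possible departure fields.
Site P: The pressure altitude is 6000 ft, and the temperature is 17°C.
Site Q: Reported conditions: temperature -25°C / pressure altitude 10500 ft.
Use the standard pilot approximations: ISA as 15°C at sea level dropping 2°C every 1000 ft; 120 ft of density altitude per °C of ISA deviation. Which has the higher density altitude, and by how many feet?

Site P: ISA temp = 3°C, deviation +14°C, DA = 6000 + 120 × 14 = 7680 ft.
Site Q: ISA temp = -6°C, deviation -19°C, DA = 10500 + 120 × (-19) = 8220 ft.
Site Q is higher by 8220 − 7680 = 540 ft.

Site Q by 540 ft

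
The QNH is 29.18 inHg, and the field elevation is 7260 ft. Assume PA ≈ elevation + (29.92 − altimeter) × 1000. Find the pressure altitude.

8000 ft

Pressure correction = (29.92 − 29.18) × 1000 = +740 ft.
Pressure altitude = 7260 + (+740) = 8000 ft.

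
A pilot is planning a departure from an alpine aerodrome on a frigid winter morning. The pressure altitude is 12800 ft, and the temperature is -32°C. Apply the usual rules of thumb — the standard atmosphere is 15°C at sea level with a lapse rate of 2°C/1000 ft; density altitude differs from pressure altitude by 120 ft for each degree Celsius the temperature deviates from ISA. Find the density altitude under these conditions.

ISA temperature at 12800 ft = 15 − 2 × (12800/1000) = -10.6°C.
ISA deviation = -32 − (-10.6) = -21.4°C.
Density altitude = 12800 + 120 × (-21.4) = 12800 + (-2568) = 10232 ft.

10232 ft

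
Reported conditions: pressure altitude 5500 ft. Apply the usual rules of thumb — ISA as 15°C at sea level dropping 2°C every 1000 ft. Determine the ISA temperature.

ISA temperature = 15 − 2 × (5500/1000) = 15 − 11 = 4°C.

4°C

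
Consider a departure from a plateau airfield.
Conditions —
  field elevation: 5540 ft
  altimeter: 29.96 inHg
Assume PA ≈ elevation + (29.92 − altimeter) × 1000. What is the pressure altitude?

Pressure correction = (29.92 − 29.96) × 1000 = -40 ft.
Pressure altitude = 5540 + (-40) = 5500 ft.

5500 ft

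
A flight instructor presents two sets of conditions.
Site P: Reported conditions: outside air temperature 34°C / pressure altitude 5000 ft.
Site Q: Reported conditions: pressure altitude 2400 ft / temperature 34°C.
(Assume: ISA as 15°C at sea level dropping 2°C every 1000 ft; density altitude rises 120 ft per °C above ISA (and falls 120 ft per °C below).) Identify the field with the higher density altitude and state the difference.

Site P: ISA temp = 5°C, deviation +29°C, DA = 5000 + 120 × 29 = 8480 ft.
Site Q: ISA temp = 10.2°C, deviation +23.8°C, DA = 2400 + 120 × 23.8 = 5256 ft.
Site P is higher by 8480 − 5256 = 3224 ft.

Site P by 3224 ft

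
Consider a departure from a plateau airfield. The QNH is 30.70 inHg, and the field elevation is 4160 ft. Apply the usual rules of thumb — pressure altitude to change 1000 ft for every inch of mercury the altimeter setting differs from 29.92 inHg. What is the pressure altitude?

3380 ft

Pressure correction = (29.92 − 30.70) × 1000 = -780 ft.
Pressure altitude = 4160 + (-780) = 3380 ft.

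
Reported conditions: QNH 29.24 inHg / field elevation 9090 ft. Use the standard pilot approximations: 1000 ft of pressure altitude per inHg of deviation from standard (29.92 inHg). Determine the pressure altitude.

9770 ft

Pressure correction = (29.92 − 29.24) × 1000 = +680 ft.
Pressure altitude = 9090 + (+680) = 9770 ft.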